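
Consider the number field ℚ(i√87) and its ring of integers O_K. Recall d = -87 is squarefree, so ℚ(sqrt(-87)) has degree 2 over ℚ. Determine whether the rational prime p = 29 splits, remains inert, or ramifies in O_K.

29 is ramified

-87 mod 4 = 1, hence disc K = -87 and O_K = ℤ[(1+√-87)/2].
Ramification test: 29 | -87. The prime 29 ramifies in K.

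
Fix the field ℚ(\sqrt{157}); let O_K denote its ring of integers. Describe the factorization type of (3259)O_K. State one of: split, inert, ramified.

inert — (3259) stays prime in O_K

157 mod 4 = 1, hence disc K = 157 and O_K = ℤ[(1+√157)/2].
Since gcd(3259, 157) = 1 the prime 3259 does not ramify.
Euler's criterion: 157^1629 mod 3259 = 3258. Thus (157|3259) = -1.
Legendre symbol -1 ⇒ 3259 is inert.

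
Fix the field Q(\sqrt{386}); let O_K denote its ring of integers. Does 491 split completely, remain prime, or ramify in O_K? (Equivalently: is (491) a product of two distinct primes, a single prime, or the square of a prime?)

Since 386 ≢ 1 mod 4, the ring of integers is ℤ[√386] with discriminant 4·386 = 1544.
Since gcd(491, 1544) = 1 the prime 491 does not ramify.
(386/491) = 386^245 mod 491 = 1, giving Legendre symbol 1.
(386/491) = 1, so 491 splits.

splits completely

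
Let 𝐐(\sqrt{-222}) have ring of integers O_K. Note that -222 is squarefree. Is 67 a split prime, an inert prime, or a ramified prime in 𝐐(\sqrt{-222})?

p is inert

-222 mod 4 = 2, hence disc K = 4·(-222) = -888 and O_K = ℤ[√-222].
Since gcd(67, -888) = 1 the prime 67 does not ramify.
Legendre symbol by Euler's criterion: (-222/67) ≡ (-222)^33 ≡ 66 (mod 67), i.e. (-222/67) = -1.
d is a non-residue mod p, hence 67 remains inert in O_K.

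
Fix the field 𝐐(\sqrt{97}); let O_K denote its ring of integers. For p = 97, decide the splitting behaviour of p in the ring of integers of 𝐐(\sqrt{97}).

97 is ramified

d = 97 ≡ 1 (mod 4), so O_K = ℤ[(1+√97)/2] and disc(K) = d = 97.
Ramification test: 97 | 97. The prime 97 ramifies in K.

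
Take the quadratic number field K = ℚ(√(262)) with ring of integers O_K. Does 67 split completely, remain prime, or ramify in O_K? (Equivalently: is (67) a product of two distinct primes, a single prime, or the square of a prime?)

inert — (67) stays prime in O_K

Since 262 ≢ 1 mod 4, the ring of integers is ℤ[√262] with discriminant 4·262 = 1048.
disc(K) = 1048 is not divisible by 67; 67 is unramified.
Legendre symbol by Euler's criterion: (262/67) ≡ 262^33 ≡ 66 (mod 67), i.e. (262/67) = -1.
(262/67) = -1, so 67 is inert.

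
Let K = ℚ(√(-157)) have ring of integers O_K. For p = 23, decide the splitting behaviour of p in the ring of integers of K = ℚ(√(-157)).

Since -157 ≢ 1 mod 4, the ring of integers is ℤ[√-157] with discriminant 4·(-157) = -628.
Since gcd(23, -628) = 1 the prime 23 does not ramify.
Legendre symbol by Euler's criterion: (-157/23) ≡ (-157)^11 ≡ 1 (mod 23), i.e. (-157/23) = 1.
d is a quadratic residue mod p, hence 23 splits in O_K.

splits completely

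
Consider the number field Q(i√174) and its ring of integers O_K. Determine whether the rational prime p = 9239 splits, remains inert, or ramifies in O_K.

d = -174 ≡ 2 (mod 4), so O_K = ℤ[√-174] and disc(K) = 4d = -696.
Since gcd(9239, -696) = 1 the prime 9239 does not ramify.
Legendre symbol by Euler's criterion: (-174/9239) ≡ (-174)^4619 ≡ 1 (mod 9239), i.e. (-174/9239) = 1.
(-174/9239) = 1, so 9239 splits.

splits completely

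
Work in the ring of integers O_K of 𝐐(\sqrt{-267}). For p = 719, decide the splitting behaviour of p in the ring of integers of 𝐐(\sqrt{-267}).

Since -267 ≡ 1 mod 4, the ring of integers is ℤ[(1+√-267)/2] with discriminant -267.
disc(K) = -267 is not divisible by 719; 719 is unramified.
Legendre symbol by Euler's criterion: (-267/719) ≡ (-267)^359 ≡ 1 (mod 719), i.e. (-267/719) = 1.
d is a quadratic residue mod p, hence 719 splits in O_K.

split — (719) = 𝔭₁𝔭₂ with 𝔭₁ ≠ 𝔭₂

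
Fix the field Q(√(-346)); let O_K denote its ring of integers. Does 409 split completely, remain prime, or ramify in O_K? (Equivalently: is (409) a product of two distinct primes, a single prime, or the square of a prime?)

inert — (409) stays prime in O_K

d = -346 ≡ 2 (mod 4), so O_K = ℤ[√-346] and disc(K) = 4d = -1384.
disc(K) = -1384 is not divisible by 409; 409 is unramified.
(-346/409) = 63^204 mod 409 = 408, giving Legendre symbol -1.
d is a non-residue mod p, hence 409 remains inert in O_K.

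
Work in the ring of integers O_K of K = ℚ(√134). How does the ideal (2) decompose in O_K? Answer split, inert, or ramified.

d = 134 ≡ 2 (mod 4), so O_K = ℤ[√134] and disc(K) = 4d = 536.
disc(K) = 536 = 2·268, so p = 2 is ramified.

ramifies in O_K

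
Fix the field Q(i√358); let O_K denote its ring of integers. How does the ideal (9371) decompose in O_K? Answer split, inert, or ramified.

9371 splits in O_K

d = -358 ≡ 2 (mod 4), so O_K = ℤ[√-358] and disc(K) = 4d = -1432.
9371 ∤ -1432, so 9371 is unramified.
Legendre symbol by Euler's criterion: (-358/9371) ≡ (-358)^4685 ≡ 1 (mod 9371), i.e. (-358/9371) = 1.
Legendre symbol 1 ⇒ 9371 is split.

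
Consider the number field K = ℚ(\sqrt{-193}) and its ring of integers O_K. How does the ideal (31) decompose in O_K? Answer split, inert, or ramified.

inert

Since -193 ≢ 1 mod 4, the ring of integers is ℤ[√-193] with discriminant 4·(-193) = -772.
31 ∤ -772, so 31 is unramified.
Euler's criterion: (-193)^15 mod 31 = 30. Thus (-193|31) = -1.
Legendre symbol -1 ⇒ 31 is inert.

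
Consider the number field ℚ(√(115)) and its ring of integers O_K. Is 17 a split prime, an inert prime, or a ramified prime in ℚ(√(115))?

17 splits in O_K

Since 115 ≢ 1 mod 4, the ring of integers is ℤ[√115] with discriminant 4·115 = 460.
17 ∤ 460, so 17 is unramified.
Euler's criterion: 115^8 mod 17 = 1. Thus (115|17) = 1.
(115/17) = 1, so 17 splits.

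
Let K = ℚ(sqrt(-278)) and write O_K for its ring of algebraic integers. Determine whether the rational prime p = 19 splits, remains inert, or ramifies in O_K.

19 splits in O_K

-278 mod 4 = 2, hence disc K = 4·(-278) = -1112 and O_K = ℤ[√-278].
disc(K) = -1112 is not divisible by 19; 19 is unramified.
Compute (-278/19) via Euler: 7^((19-1)/2) mod 19 = 1, so (-278/19) = 1.
Legendre symbol 1 ⇒ 19 is split.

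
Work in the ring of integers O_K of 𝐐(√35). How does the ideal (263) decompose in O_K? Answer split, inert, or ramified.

p splits

Since 35 ≢ 1 mod 4, the ring of integers is ℤ[√35] with discriminant 4·35 = 140.
Since gcd(263, 140) = 1 the prime 263 does not ramify.
(35/263) = 35^131 mod 263 = 1, giving Legendre symbol 1.
d is a quadratic residue mod p, hence 263 splits in O_K.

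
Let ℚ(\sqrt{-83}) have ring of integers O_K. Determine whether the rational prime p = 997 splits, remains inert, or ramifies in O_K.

997 splits in O_K

d = -83 ≡ 1 (mod 4), so O_K = ℤ[(1+√-83)/2] and disc(K) = d = -83.
Since gcd(997, -83) = 1 the prime 997 does not ramify.
Euler's criterion: (-83)^498 mod 997 = 1. Thus (-83|997) = 1.
(-83/997) = 1, so 997 splits.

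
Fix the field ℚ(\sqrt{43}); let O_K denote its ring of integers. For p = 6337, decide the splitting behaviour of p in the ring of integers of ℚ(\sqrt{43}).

p splits

Since 43 ≢ 1 mod 4, the ring of integers is ℤ[√43] with discriminant 4·43 = 172.
disc(K) = 172 is not divisible by 6337; 6337 is unramified.
(43/6337) = 43^3168 mod 6337 = 1, giving Legendre symbol 1.
d is a quadratic residue mod p, hence 6337 splits in O_K.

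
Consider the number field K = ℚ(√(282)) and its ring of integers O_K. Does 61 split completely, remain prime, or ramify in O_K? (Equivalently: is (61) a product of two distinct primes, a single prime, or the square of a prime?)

282 mod 4 = 2, hence disc K = 4·282 = 1128 and O_K = ℤ[√282].
Since gcd(61, 1128) = 1 the prime 61 does not ramify.
Legendre symbol by Euler's criterion: (282/61) ≡ 282^30 ≡ 60 (mod 61), i.e. (282/61) = -1.
(282/61) = -1, so 61 is inert.

p is inert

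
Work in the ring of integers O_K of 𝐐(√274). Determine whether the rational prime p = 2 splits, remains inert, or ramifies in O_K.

p ramifies

274 mod 4 = 2, hence disc K = 4·274 = 1096 and O_K = ℤ[√274].
Ramification test: 2 | 1096. The prime 2 ramifies in K.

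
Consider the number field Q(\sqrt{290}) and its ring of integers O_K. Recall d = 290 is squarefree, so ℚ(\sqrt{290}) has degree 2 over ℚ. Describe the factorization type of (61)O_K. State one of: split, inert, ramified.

split — (61) = 𝔭₁𝔭₂ with 𝔭₁ ≠ 𝔭₂

d = 290 ≡ 2 (mod 4), so O_K = ℤ[√290] and disc(K) = 4d = 1160.
disc(K) = 1160 is not divisible by 61; 61 is unramified.
Euler's criterion: 290^30 mod 61 = 1. Thus (290|61) = 1.
Legendre symbol 1 ⇒ 61 is split.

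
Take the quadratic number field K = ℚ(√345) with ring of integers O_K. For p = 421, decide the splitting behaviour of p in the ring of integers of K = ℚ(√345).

d = 345 ≡ 1 (mod 4), so O_K = ℤ[(1+√345)/2] and disc(K) = d = 345.
Since gcd(421, 345) = 1 the prime 421 does not ramify.
(345/421) = 345^210 mod 421 = 420, giving Legendre symbol -1.
(345/421) = -1, so 421 is inert.

inert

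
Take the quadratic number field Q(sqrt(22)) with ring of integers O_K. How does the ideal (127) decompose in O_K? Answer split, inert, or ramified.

Since 22 ≢ 1 mod 4, the ring of integers is ℤ[√22] with discriminant 4·22 = 88.
Since gcd(127, 88) = 1 the prime 127 does not ramify.
(22/127) = 22^63 mod 127 = 1, giving Legendre symbol 1.
d is a quadratic residue mod p, hence 127 splits in O_K.

127 splits in O_K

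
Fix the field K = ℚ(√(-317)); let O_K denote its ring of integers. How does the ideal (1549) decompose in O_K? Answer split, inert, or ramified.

splits completely

d = -317 ≡ 3 (mod 4), so O_K = ℤ[√-317] and disc(K) = 4d = -1268.
1549 ∤ -1268, so 1549 is unramified.
Euler's criterion: (-317)^774 mod 1549 = 1. Thus (-317|1549) = 1.
(-317/1549) = 1, so 1549 splits.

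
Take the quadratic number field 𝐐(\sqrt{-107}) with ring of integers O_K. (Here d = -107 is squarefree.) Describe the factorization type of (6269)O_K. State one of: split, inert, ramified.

-107 mod 4 = 1, hence disc K = -107 and O_K = ℤ[(1+√-107)/2].
disc(K) = -107 is not divisible by 6269; 6269 is unramified.
(-107/6269) = 6162^3134 mod 6269 = 6268, giving Legendre symbol -1.
d is a non-residue mod p, hence 6269 remains inert in O_K.

remains prime (inert)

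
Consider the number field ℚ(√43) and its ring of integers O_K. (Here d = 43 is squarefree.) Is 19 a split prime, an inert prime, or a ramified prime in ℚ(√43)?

p splits

d = 43 ≡ 3 (mod 4), so O_K = ℤ[√43] and disc(K) = 4d = 172.
disc(K) = 172 is not divisible by 19; 19 is unramified.
Legendre symbol by Euler's criterion: (43/19) ≡ 43^9 ≡ 1 (mod 19), i.e. (43/19) = 1.
(43/19) = 1, so 19 splits.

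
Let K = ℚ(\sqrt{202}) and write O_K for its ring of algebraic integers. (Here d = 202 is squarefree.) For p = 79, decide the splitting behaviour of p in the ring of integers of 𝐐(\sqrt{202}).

splits completely

202 mod 4 = 2, hence disc K = 4·202 = 808 and O_K = ℤ[√202].
79 ∤ 808, so 79 is unramified.
(202/79) = 44^39 mod 79 = 1, giving Legendre symbol 1.
(202/79) = 1, so 79 splits.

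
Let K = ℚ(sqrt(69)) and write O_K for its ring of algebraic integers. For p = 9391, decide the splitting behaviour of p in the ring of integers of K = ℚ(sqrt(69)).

9391 remains inert

69 mod 4 = 1, hence disc K = 69 and O_K = ℤ[(1+√69)/2].
9391 ∤ 69, so 9391 is unramified.
Legendre symbol by Euler's criterion: (69/9391) ≡ 69^4695 ≡ 9390 (mod 9391), i.e. (69/9391) = -1.
(69/9391) = -1, so 9391 is inert.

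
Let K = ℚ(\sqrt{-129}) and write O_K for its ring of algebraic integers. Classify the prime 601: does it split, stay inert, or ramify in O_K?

-129 mod 4 = 3, hence disc K = 4·(-129) = -516 and O_K = ℤ[√-129].
601 ∤ -516, so 601 is unramified.
(-129/601) = 472^300 mod 601 = 600, giving Legendre symbol -1.
(-129/601) = -1, so 601 is inert.

p is inert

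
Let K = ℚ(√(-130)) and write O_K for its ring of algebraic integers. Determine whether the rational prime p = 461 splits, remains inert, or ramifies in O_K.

461 splits in O_K

d = -130 ≡ 2 (mod 4), so O_K = ℤ[√-130] and disc(K) = 4d = -520.
Since gcd(461, -520) = 1 the prime 461 does not ramify.
Legendre symbol by Euler's criterion: (-130/461) ≡ (-130)^230 ≡ 1 (mod 461), i.e. (-130/461) = 1.
Legendre symbol 1 ⇒ 461 is split.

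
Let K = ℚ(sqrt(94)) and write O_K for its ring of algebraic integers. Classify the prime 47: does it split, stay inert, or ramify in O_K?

ramified

94 mod 4 = 2, hence disc K = 4·94 = 376 and O_K = ℤ[√94].
disc(K) = 376 = 47·8, so p = 47 is ramified.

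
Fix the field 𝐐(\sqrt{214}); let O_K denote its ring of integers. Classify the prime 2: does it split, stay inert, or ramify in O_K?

ramified — (2) = 𝔭²

214 mod 4 = 2, hence disc K = 4·214 = 856 and O_K = ℤ[√214].
2 divides disc(K) = 856, so 2 ramifies.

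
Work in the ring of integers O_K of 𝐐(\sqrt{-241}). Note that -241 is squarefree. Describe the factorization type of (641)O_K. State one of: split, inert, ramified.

p splits

-241 mod 4 = 3, hence disc K = 4·(-241) = -964 and O_K = ℤ[√-241].
disc(K) = -964 is not divisible by 641; 641 is unramified.
Legendre symbol by Euler's criterion: (-241/641) ≡ (-241)^320 ≡ 1 (mod 641), i.e. (-241/641) = 1.
d is a quadratic residue mod p, hence 641 splits in O_K.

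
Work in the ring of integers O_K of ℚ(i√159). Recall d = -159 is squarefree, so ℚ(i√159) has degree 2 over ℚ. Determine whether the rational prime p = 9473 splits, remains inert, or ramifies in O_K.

split

d = -159 ≡ 1 (mod 4), so O_K = ℤ[(1+√-159)/2] and disc(K) = d = -159.
disc(K) = -159 is not divisible by 9473; 9473 is unramified.
Euler's criterion: (-159)^4736 mod 9473 = 1. Thus (-159|9473) = 1.
d is a quadratic residue mod p, hence 9473 splits in O_K.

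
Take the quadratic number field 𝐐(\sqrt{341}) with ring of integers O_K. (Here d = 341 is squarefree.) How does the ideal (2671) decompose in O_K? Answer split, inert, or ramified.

split

d = 341 ≡ 1 (mod 4), so O_K = ℤ[(1+√341)/2] and disc(K) = d = 341.
Since gcd(2671, 341) = 1 the prime 2671 does not ramify.
(341/2671) = 341^1335 mod 2671 = 1, giving Legendre symbol 1.
Legendre symbol 1 ⇒ 2671 is split.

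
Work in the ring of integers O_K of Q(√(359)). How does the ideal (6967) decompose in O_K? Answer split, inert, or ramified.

359 mod 4 = 3, hence disc K = 4·359 = 1436 and O_K = ℤ[√359].
Since gcd(6967, 1436) = 1 the prime 6967 does not ramify.
Compute (359/6967) via Euler: 359^((6967-1)/2) mod 6967 = 6966, so (359/6967) = -1.
d is a non-residue mod p, hence 6967 remains inert in O_K.

inert — (6967) stays prime in O_K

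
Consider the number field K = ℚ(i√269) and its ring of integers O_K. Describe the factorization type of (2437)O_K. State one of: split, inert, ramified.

-269 mod 4 = 3, hence disc K = 4·(-269) = -1076 and O_K = ℤ[√-269].
Since gcd(2437, -1076) = 1 the prime 2437 does not ramify.
Euler's criterion: (-269)^1218 mod 2437 = 1. Thus (-269|2437) = 1.
(-269/2437) = 1, so 2437 splits.

2437 splits in O_K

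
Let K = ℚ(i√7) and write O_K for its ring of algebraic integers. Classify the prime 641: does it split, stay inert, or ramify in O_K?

split

-7 mod 4 = 1, hence disc K = -7 and O_K = ℤ[(1+√-7)/2].
Since gcd(641, -7) = 1 the prime 641 does not ramify.
Euler's criterion: (-7)^320 mod 641 = 1. Thus (-7|641) = 1.
Legendre symbol 1 ⇒ 641 is split.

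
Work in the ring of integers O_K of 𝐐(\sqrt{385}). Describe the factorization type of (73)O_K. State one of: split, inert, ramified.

remains prime (inert)

Since 385 ≡ 1 mod 4, the ring of integers is ℤ[(1+√385)/2] with discriminant 385.
disc(K) = 385 is not divisible by 73; 73 is unramified.
Euler's criterion: 385^36 mod 73 = 72. Thus (385|73) = -1.
d is a non-residue mod p, hence 73 remains inert in O_K.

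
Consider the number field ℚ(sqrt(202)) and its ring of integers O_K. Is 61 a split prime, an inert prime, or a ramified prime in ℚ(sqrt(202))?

splits completely

202 mod 4 = 2, hence disc K = 4·202 = 808 and O_K = ℤ[√202].
61 ∤ 808, so 61 is unramified.
(202/61) = 19^30 mod 61 = 1, giving Legendre symbol 1.
d is a quadratic residue mod p, hence 61 splits in O_K.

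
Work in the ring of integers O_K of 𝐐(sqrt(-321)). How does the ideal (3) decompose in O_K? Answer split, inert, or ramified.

ramified — (3) = 𝔭²

-321 mod 4 = 3, hence disc K = 4·(-321) = -1284 and O_K = ℤ[√-321].
Ramification test: 3 | -1284. The prime 3 ramifies in K.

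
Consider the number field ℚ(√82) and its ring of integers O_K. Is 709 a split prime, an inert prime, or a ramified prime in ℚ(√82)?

Since 82 ≢ 1 mod 4, the ring of integers is ℤ[√82] with discriminant 4·82 = 328.
Since gcd(709, 328) = 1 the prime 709 does not ramify.
Compute (82/709) via Euler: 82^((709-1)/2) mod 709 = 1, so (82/709) = 1.
d is a quadratic residue mod p, hence 709 splits in O_K.

709 splits in O_K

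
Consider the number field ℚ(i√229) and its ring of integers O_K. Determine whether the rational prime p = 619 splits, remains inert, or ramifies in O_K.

619 remains inert

-229 mod 4 = 3, hence disc K = 4·(-229) = -916 and O_K = ℤ[√-229].
Since gcd(619, -916) = 1 the prime 619 does not ramify.
(-229/619) = 390^309 mod 619 = 618, giving Legendre symbol -1.
(-229/619) = -1, so 619 is inert.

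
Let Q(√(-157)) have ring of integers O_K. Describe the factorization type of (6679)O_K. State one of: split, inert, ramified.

splits completely

-157 mod 4 = 3, hence disc K = 4·(-157) = -628 and O_K = ℤ[√-157].
Since gcd(6679, -628) = 1 the prime 6679 does not ramify.
Compute (-157/6679) via Euler: 6522^((6679-1)/2) mod 6679 = 1, so (-157/6679) = 1.
d is a quadratic residue mod p, hence 6679 splits in O_K.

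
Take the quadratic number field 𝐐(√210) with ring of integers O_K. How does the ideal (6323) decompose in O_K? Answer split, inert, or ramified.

inert — (6323) stays prime in O_K

210 mod 4 = 2, hence disc K = 4·210 = 840 and O_K = ℤ[√210].
disc(K) = 840 is not divisible by 6323; 6323 is unramified.
(210/6323) = 210^3161 mod 6323 = 6322, giving Legendre symbol -1.
(210/6323) = -1, so 6323 is inert.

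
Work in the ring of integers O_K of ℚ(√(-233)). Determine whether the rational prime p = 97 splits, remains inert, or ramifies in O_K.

inert

Since -233 ≢ 1 mod 4, the ring of integers is ℤ[√-233] with discriminant 4·(-233) = -932.
disc(K) = -932 is not divisible by 97; 97 is unramified.
Compute (-233/97) via Euler: 58^((97-1)/2) mod 97 = 96, so (-233/97) = -1.
Legendre symbol -1 ⇒ 97 is inert.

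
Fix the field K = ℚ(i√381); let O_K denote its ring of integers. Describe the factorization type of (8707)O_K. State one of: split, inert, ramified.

p is inert

d = -381 ≡ 3 (mod 4), so O_K = ℤ[√-381] and disc(K) = 4d = -1524.
8707 ∤ -1524, so 8707 is unramified.
(-381/8707) = 8326^4353 mod 8707 = 8706, giving Legendre symbol -1.
d is a non-residue mod p, hence 8707 remains inert in O_K.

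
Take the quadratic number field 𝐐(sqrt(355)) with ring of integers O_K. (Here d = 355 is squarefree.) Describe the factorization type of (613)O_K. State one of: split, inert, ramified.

d = 355 ≡ 3 (mod 4), so O_K = ℤ[√355] and disc(K) = 4d = 1420.
Since gcd(613, 1420) = 1 the prime 613 does not ramify.
Legendre symbol by Euler's criterion: (355/613) ≡ 355^306 ≡ 612 (mod 613), i.e. (355/613) = -1.
Legendre symbol -1 ⇒ 613 is inert.

remains prime (inert)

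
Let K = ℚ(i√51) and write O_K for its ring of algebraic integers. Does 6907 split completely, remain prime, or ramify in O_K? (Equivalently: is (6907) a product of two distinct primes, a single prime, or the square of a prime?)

Since -51 ≡ 1 mod 4, the ring of integers is ℤ[(1+√-51)/2] with discriminant -51.
disc(K) = -51 is not divisible by 6907; 6907 is unramified.
Euler's criterion: (-51)^3453 mod 6907 = 6906. Thus (-51|6907) = -1.
(-51/6907) = -1, so 6907 is inert.

inert — (6907) stays prime in O_K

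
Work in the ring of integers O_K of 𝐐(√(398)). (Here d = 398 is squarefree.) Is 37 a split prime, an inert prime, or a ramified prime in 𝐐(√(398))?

split

d = 398 ≡ 2 (mod 4), so O_K = ℤ[√398] and disc(K) = 4d = 1592.
Since gcd(37, 1592) = 1 the prime 37 does not ramify.
(398/37) = 28^18 mod 37 = 1, giving Legendre symbol 1.
(398/37) = 1, so 37 splits.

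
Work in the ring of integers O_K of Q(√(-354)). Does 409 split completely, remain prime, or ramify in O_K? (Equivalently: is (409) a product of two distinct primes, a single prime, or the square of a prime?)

inert

Since -354 ≢ 1 mod 4, the ring of integers is ℤ[√-354] with discriminant 4·(-354) = -1416.
409 ∤ -1416, so 409 is unramified.
(-354/409) = 55^204 mod 409 = 408, giving Legendre symbol -1.
d is a non-residue mod p, hence 409 remains inert in O_K.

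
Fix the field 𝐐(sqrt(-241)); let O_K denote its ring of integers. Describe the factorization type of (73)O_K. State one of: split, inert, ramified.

Since -241 ≢ 1 mod 4, the ring of integers is ℤ[√-241] with discriminant 4·(-241) = -964.
73 ∤ -964, so 73 is unramified.
Compute (-241/73) via Euler: 51^((73-1)/2) mod 73 = 72, so (-241/73) = -1.
d is a non-residue mod p, hence 73 remains inert in O_K.

remains prime (inert)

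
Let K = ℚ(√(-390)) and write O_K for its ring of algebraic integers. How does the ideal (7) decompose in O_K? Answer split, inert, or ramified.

Since -390 ≢ 1 mod 4, the ring of integers is ℤ[√-390] with discriminant 4·(-390) = -1560.
Since gcd(7, -1560) = 1 the prime 7 does not ramify.
(-390/7) = 2^3 mod 7 = 1, giving Legendre symbol 1.
d is a quadratic residue mod p, hence 7 splits in O_K.

7 splits in O_K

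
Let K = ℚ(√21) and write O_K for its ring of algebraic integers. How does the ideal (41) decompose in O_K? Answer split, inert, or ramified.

Since 21 ≡ 1 mod 4, the ring of integers is ℤ[(1+√21)/2] with discriminant 21.
41 ∤ 21, so 41 is unramified.
Legendre symbol by Euler's criterion: (21/41) ≡ 21^20 ≡ 1 (mod 41), i.e. (21/41) = 1.
Legendre symbol 1 ⇒ 41 is split.

p splits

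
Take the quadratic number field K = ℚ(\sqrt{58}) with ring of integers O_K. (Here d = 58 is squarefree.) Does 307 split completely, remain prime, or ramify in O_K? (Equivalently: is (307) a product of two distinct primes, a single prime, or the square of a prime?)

58 mod 4 = 2, hence disc K = 4·58 = 232 and O_K = ℤ[√58].
Since gcd(307, 232) = 1 the prime 307 does not ramify.
(58/307) = 58^153 mod 307 = 1, giving Legendre symbol 1.
Legendre symbol 1 ⇒ 307 is split.

307 splits in O_K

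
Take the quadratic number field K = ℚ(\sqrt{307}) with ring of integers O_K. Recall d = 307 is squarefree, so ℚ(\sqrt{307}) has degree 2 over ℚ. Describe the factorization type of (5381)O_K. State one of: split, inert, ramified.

p is inert

d = 307 ≡ 3 (mod 4), so O_K = ℤ[√307] and disc(K) = 4d = 1228.
disc(K) = 1228 is not divisible by 5381; 5381 is unramified.
Legendre symbol by Euler's criterion: (307/5381) ≡ 307^2690 ≡ 5380 (mod 5381), i.e. (307/5381) = -1.
d is a non-residue mod p, hence 5381 remains inert in O_K.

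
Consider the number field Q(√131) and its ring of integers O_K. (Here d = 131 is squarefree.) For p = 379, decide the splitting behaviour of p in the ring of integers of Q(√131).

131 mod 4 = 3, hence disc K = 4·131 = 524 and O_K = ℤ[√131].
379 ∤ 524, so 379 is unramified.
(131/379) = 131^189 mod 379 = 378, giving Legendre symbol -1.
(131/379) = -1, so 379 is inert.

inert — (379) stays prime in O_K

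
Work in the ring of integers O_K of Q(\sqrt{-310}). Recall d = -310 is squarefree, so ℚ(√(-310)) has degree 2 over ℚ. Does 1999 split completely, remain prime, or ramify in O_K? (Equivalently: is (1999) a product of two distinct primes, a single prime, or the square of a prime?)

p is inert

d = -310 ≡ 2 (mod 4), so O_K = ℤ[√-310] and disc(K) = 4d = -1240.
Since gcd(1999, -1240) = 1 the prime 1999 does not ramify.
(-310/1999) = 1689^999 mod 1999 = 1998, giving Legendre symbol -1.
d is a non-residue mod p, hence 1999 remains inert in O_K.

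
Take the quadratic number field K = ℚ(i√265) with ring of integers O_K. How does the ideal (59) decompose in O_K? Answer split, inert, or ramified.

inert — (59) stays prime in O_K

-265 mod 4 = 3, hence disc K = 4·(-265) = -1060 and O_K = ℤ[√-265].
Since gcd(59, -1060) = 1 the prime 59 does not ramify.
Compute (-265/59) via Euler: 30^((59-1)/2) mod 59 = 58, so (-265/59) = -1.
(-265/59) = -1, so 59 is inert.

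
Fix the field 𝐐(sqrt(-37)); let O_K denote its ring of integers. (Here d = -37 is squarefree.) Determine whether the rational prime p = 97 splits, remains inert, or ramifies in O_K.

97 remains inert

d = -37 ≡ 3 (mod 4), so O_K = ℤ[√-37] and disc(K) = 4d = -148.
disc(K) = -148 is not divisible by 97; 97 is unramified.
(-37/97) = 60^48 mod 97 = 96, giving Legendre symbol -1.
(-37/97) = -1, so 97 is inert.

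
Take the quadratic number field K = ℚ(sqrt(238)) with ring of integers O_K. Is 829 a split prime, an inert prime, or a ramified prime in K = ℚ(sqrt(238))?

238 mod 4 = 2, hence disc K = 4·238 = 952 and O_K = ℤ[√238].
829 ∤ 952, so 829 is unramified.
(238/829) = 238^414 mod 829 = 1, giving Legendre symbol 1.
Legendre symbol 1 ⇒ 829 is split.

p splits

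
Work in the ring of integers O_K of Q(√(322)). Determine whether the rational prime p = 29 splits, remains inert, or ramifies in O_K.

29 remains inert

322 mod 4 = 2, hence disc K = 4·322 = 1288 and O_K = ℤ[√322].
disc(K) = 1288 is not divisible by 29; 29 is unramified.
Euler's criterion: 322^14 mod 29 = 28. Thus (322|29) = -1.
(322/29) = -1, so 29 is inert.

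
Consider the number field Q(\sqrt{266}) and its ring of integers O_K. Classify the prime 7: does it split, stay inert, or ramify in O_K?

ramified

266 mod 4 = 2, hence disc K = 4·266 = 1064 and O_K = ℤ[√266].
7 divides disc(K) = 1064, so 7 ramifies.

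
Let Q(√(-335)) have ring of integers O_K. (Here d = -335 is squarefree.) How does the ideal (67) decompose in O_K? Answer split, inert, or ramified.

p ramifies

Since -335 ≡ 1 mod 4, the ring of integers is ℤ[(1+√-335)/2] with discriminant -335.
Ramification test: 67 | -335. The prime 67 ramifies in K.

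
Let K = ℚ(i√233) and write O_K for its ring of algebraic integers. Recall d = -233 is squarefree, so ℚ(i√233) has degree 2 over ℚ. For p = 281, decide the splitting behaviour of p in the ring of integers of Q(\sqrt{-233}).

Since -233 ≢ 1 mod 4, the ring of integers is ℤ[√-233] with discriminant 4·(-233) = -932.
281 ∤ -932, so 281 is unramified.
Legendre symbol by Euler's criterion: (-233/281) ≡ (-233)^140 ≡ 280 (mod 281), i.e. (-233/281) = -1.
Legendre symbol -1 ⇒ 281 is inert.

281 remains inert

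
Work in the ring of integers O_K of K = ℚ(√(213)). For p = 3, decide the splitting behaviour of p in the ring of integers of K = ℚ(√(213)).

213 mod 4 = 1, hence disc K = 213 and O_K = ℤ[(1+√213)/2].
disc(K) = 213 = 3·71, so p = 3 is ramified.

p ramifies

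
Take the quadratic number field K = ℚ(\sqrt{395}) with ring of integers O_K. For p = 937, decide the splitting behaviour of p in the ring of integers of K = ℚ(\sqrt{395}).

395 mod 4 = 3, hence disc K = 4·395 = 1580 and O_K = ℤ[√395].
Since gcd(937, 1580) = 1 the prime 937 does not ramify.
Compute (395/937) via Euler: 395^((937-1)/2) mod 937 = 1, so (395/937) = 1.
Legendre symbol 1 ⇒ 937 is split.

937 splits in O_K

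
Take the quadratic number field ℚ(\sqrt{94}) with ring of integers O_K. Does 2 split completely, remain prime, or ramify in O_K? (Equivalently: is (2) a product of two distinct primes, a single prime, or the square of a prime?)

2 is ramified

Since 94 ≢ 1 mod 4, the ring of integers is ℤ[√94] with discriminant 4·94 = 376.
Ramification test: 2 | 376. The prime 2 ramifies in K.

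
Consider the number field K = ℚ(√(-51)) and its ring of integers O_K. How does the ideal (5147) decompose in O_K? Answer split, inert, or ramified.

inert

-51 mod 4 = 1, hence disc K = -51 and O_K = ℤ[(1+√-51)/2].
disc(K) = -51 is not divisible by 5147; 5147 is unramified.
Euler's criterion: (-51)^2573 mod 5147 = 5146. Thus (-51|5147) = -1.
(-51/5147) = -1, so 5147 is inert.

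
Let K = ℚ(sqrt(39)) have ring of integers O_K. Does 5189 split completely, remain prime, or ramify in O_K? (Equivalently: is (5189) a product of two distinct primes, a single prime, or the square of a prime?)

d = 39 ≡ 3 (mod 4), so O_K = ℤ[√39] and disc(K) = 4d = 156.
disc(K) = 156 is not divisible by 5189; 5189 is unramified.
Euler's criterion: 39^2594 mod 5189 = 1. Thus (39|5189) = 1.
Legendre symbol 1 ⇒ 5189 is split.

split — (5189) = 𝔭₁𝔭₂ with 𝔭₁ ≠ 𝔭₂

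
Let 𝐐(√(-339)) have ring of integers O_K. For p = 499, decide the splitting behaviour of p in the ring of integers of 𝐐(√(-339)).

Since -339 ≡ 1 mod 4, the ring of integers is ℤ[(1+√-339)/2] with discriminant -339.
Since gcd(499, -339) = 1 the prime 499 does not ramify.
Compute (-339/499) via Euler: 160^((499-1)/2) mod 499 = 498, so (-339/499) = -1.
(-339/499) = -1, so 499 is inert.

499 remains inert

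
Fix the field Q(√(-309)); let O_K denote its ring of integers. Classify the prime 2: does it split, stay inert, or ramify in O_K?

ramifies in O_K

Since -309 ≢ 1 mod 4, the ring of integers is ℤ[√-309] with discriminant 4·(-309) = -1236.
2 divides disc(K) = -1236, so 2 ramifies.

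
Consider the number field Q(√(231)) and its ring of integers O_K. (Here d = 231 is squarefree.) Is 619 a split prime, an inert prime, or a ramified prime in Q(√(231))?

231 mod 4 = 3, hence disc K = 4·231 = 924 and O_K = ℤ[√231].
Since gcd(619, 924) = 1 the prime 619 does not ramify.
Legendre symbol by Euler's criterion: (231/619) ≡ 231^309 ≡ 1 (mod 619), i.e. (231/619) = 1.
d is a quadratic residue mod p, hence 619 splits in O_K.

splits completely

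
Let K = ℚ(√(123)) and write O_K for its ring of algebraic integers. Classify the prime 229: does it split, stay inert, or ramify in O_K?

d = 123 ≡ 3 (mod 4), so O_K = ℤ[√123] and disc(K) = 4d = 492.
Since gcd(229, 492) = 1 the prime 229 does not ramify.
(123/229) = 123^114 mod 229 = 228, giving Legendre symbol -1.
(123/229) = -1, so 229 is inert.

p is inert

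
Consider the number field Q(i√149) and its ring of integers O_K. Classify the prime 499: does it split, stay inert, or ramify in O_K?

Since -149 ≢ 1 mod 4, the ring of integers is ℤ[√-149] with discriminant 4·(-149) = -596.
disc(K) = -596 is not divisible by 499; 499 is unramified.
(-149/499) = 350^249 mod 499 = 1, giving Legendre symbol 1.
(-149/499) = 1, so 499 splits.

splits completely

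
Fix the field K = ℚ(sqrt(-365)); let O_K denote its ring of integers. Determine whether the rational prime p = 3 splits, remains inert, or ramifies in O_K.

splits completely

-365 mod 4 = 3, hence disc K = 4·(-365) = -1460 and O_K = ℤ[√-365].
Since gcd(3, -1460) = 1 the prime 3 does not ramify.
Euler's criterion: (-365)^1 mod 3 = 1. Thus (-365|3) = 1.
Legendre symbol 1 ⇒ 3 is split.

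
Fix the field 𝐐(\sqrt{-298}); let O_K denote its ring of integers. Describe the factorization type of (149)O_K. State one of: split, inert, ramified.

ramifies in O_K

-298 mod 4 = 2, hence disc K = 4·(-298) = -1192 and O_K = ℤ[√-298].
disc(K) = -1192 = 149·(-8), so p = 149 is ramified.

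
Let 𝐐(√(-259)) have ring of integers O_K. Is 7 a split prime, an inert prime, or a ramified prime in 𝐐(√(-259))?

7 is ramified

Since -259 ≡ 1 mod 4, the ring of integers is ℤ[(1+√-259)/2] with discriminant -259.
Ramification test: 7 | -259. The prime 7 ramifies in K.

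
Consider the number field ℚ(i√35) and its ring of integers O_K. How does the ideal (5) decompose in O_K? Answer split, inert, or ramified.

d = -35 ≡ 1 (mod 4), so O_K = ℤ[(1+√-35)/2] and disc(K) = d = -35.
Ramification test: 5 | -35. The prime 5 ramifies in K.

ramified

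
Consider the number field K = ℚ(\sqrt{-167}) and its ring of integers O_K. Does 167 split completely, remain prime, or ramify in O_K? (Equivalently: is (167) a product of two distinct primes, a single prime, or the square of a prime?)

-167 mod 4 = 1, hence disc K = -167 and O_K = ℤ[(1+√-167)/2].
Ramification test: 167 | -167. The prime 167 ramifies in K.

ramified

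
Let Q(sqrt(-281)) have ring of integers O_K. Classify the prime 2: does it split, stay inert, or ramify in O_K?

d = -281 ≡ 3 (mod 4), so O_K = ℤ[√-281] and disc(K) = 4d = -1124.
2 divides disc(K) = -1124, so 2 ramifies.

ramifies in O_K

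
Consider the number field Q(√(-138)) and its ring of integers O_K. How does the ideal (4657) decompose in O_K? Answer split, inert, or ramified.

Since -138 ≢ 1 mod 4, the ring of integers is ℤ[√-138] with discriminant 4·(-138) = -552.
4657 ∤ -552, so 4657 is unramified.
Compute (-138/4657) via Euler: 4519^((4657-1)/2) mod 4657 = 4656, so (-138/4657) = -1.
d is a non-residue mod p, hence 4657 remains inert in O_K.

4657 remains inert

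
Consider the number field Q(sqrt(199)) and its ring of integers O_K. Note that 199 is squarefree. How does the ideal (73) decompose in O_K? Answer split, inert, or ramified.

p is inert

d = 199 ≡ 3 (mod 4), so O_K = ℤ[√199] and disc(K) = 4d = 796.
73 ∤ 796, so 73 is unramified.
(199/73) = 53^36 mod 73 = 72, giving Legendre symbol -1.
(199/73) = -1, so 73 is inert.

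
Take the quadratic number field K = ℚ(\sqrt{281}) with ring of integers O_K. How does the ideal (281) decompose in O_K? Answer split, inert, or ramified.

281 mod 4 = 1, hence disc K = 281 and O_K = ℤ[(1+√281)/2].
281 divides disc(K) = 281, so 281 ramifies.

ramified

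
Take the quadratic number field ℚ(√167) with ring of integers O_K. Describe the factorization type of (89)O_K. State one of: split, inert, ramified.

splits completely

d = 167 ≡ 3 (mod 4), so O_K = ℤ[√167] and disc(K) = 4d = 668.
89 ∤ 668, so 89 is unramified.
Euler's criterion: 167^44 mod 89 = 1. Thus (167|89) = 1.
Legendre symbol 1 ⇒ 89 is split.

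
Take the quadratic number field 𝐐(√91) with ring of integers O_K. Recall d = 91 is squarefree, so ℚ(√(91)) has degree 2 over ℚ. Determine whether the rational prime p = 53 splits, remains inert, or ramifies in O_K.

split — (53) = 𝔭₁𝔭₂ with 𝔭₁ ≠ 𝔭₂

Since 91 ≢ 1 mod 4, the ring of integers is ℤ[√91] with discriminant 4·91 = 364.
Since gcd(53, 364) = 1 the prime 53 does not ramify.
(91/53) = 38^26 mod 53 = 1, giving Legendre symbol 1.
(91/53) = 1, so 53 splits.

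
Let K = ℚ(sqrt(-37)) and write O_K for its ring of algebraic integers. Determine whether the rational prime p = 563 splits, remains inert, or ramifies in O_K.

split — (563) = 𝔭₁𝔭₂ with 𝔭₁ ≠ 𝔭₂

-37 mod 4 = 3, hence disc K = 4·(-37) = -148 and O_K = ℤ[√-37].
563 ∤ -148, so 563 is unramified.
(-37/563) = 526^281 mod 563 = 1, giving Legendre symbol 1.
d is a quadratic residue mod p, hence 563 splits in O_K.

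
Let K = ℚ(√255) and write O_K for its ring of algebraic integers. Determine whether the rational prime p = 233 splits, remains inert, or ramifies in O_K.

233 remains inert

255 mod 4 = 3, hence disc K = 4·255 = 1020 and O_K = ℤ[√255].
233 ∤ 1020, so 233 is unramified.
Euler's criterion: 255^116 mod 233 = 232. Thus (255|233) = -1.
d is a non-residue mod p, hence 233 remains inert in O_K.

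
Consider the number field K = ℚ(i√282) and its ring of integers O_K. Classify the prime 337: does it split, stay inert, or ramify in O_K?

Since -282 ≢ 1 mod 4, the ring of integers is ℤ[√-282] with discriminant 4·(-282) = -1128.
Since gcd(337, -1128) = 1 the prime 337 does not ramify.
(-282/337) = 55^168 mod 337 = 1, giving Legendre symbol 1.
d is a quadratic residue mod p, hence 337 splits in O_K.

split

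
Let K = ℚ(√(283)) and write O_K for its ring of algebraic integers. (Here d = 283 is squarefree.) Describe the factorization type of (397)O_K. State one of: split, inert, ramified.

397 remains inert

283 mod 4 = 3, hence disc K = 4·283 = 1132 and O_K = ℤ[√283].
397 ∤ 1132, so 397 is unramified.
(283/397) = 283^198 mod 397 = 396, giving Legendre symbol -1.
d is a non-residue mod p, hence 397 remains inert in O_K.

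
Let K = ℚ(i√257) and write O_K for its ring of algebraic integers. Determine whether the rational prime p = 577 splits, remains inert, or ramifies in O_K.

Since -257 ≢ 1 mod 4, the ring of integers is ℤ[√-257] with discriminant 4·(-257) = -1028.
577 ∤ -1028, so 577 is unramified.
Compute (-257/577) via Euler: 320^((577-1)/2) mod 577 = 576, so (-257/577) = -1.
(-257/577) = -1, so 577 is inert.

inert — (577) stays prime in O_K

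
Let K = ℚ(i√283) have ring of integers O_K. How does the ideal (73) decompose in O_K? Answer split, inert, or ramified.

-283 mod 4 = 1, hence disc K = -283 and O_K = ℤ[(1+√-283)/2].
73 ∤ -283, so 73 is unramified.
(-283/73) = 9^36 mod 73 = 1, giving Legendre symbol 1.
Legendre symbol 1 ⇒ 73 is split.

splits completely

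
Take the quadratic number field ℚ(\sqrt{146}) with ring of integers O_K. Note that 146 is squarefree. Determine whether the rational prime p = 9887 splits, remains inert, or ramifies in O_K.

Since 146 ≢ 1 mod 4, the ring of integers is ℤ[√146] with discriminant 4·146 = 584.
Since gcd(9887, 584) = 1 the prime 9887 does not ramify.
Euler's criterion: 146^4943 mod 9887 = 1. Thus (146|9887) = 1.
Legendre symbol 1 ⇒ 9887 is split.

split — (9887) = 𝔭₁𝔭₂ with 𝔭₁ ≠ 𝔭₂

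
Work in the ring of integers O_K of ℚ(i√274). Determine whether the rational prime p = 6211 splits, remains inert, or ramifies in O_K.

-274 mod 4 = 2, hence disc K = 4·(-274) = -1096 and O_K = ℤ[√-274].
Since gcd(6211, -1096) = 1 the prime 6211 does not ramify.
Legendre symbol by Euler's criterion: (-274/6211) ≡ (-274)^3105 ≡ 6210 (mod 6211), i.e. (-274/6211) = -1.
d is a non-residue mod p, hence 6211 remains inert in O_K.

inert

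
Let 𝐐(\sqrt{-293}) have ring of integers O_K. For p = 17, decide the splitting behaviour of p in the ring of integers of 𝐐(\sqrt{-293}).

split — (17) = 𝔭₁𝔭₂ with 𝔭₁ ≠ 𝔭₂

d = -293 ≡ 3 (mod 4), so O_K = ℤ[√-293] and disc(K) = 4d = -1172.
17 ∤ -1172, so 17 is unramified.
(-293/17) = 13^8 mod 17 = 1, giving Legendre symbol 1.
(-293/17) = 1, so 17 splits.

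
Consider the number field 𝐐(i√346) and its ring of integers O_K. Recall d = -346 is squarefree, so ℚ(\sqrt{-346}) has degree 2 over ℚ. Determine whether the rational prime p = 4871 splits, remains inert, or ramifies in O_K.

Since -346 ≢ 1 mod 4, the ring of integers is ℤ[√-346] with discriminant 4·(-346) = -1384.
4871 ∤ -1384, so 4871 is unramified.
Euler's criterion: (-346)^2435 mod 4871 = 1. Thus (-346|4871) = 1.
(-346/4871) = 1, so 4871 splits.

p splits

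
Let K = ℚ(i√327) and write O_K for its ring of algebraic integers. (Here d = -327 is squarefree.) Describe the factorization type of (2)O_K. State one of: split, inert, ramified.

2 splits in O_K

Since -327 ≡ 1 mod 4, the ring of integers is ℤ[(1+√-327)/2] with discriminant -327.
2 ∤ -327, so 2 is unramified.
d ≡ 1 (mod 8); the supplementary law gives 2 split.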